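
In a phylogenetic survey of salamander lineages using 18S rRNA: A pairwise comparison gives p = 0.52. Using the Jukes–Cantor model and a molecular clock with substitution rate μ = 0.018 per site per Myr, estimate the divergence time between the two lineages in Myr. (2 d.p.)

d = −(3/4) ln(1 − 4p/3) = −0.75 ln(1 − 0.693333) = −0.75 ln(0.306667)
  = −0.75 × (-1.181993) = 0.886495 substitutions/site.
Under a molecular clock d = 2μt, so t = d/(2μ) = 0.886495 / (2 × 0.018) = 24.62 Myr.

24.62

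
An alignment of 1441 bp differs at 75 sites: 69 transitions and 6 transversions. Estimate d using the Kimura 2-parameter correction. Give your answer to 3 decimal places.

0.055

P = 69/1441 ≈ 0.047883 and Q = 6/1441 ≈ 0.004164.
Under the Kimura two-parameter model, d = −½ ln(1 − 2P − Q) − ¼ ln(1 − 2Q).
1 − 2P − Q = 0.90007, giving −½ ln(0.90007) = 0.052641.
1 − 2Q = 0.991672, giving −¼ ln(0.991672) = 0.002091.
d = 0.052641 + 0.002091 = 0.054732.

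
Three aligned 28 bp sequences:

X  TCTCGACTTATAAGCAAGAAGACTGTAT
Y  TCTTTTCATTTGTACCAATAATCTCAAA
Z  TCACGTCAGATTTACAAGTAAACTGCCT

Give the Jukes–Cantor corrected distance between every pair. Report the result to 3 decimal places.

X–Y: 16/28 sites differ → p ≈ 0.571429, d = −0.75 ln(1 − 0.761905) = 1.076314 ≈ 1.076.
X–Z: 11/28 sites differ → p ≈ 0.392857, d = −0.75 ln(1 − 0.523809) = 0.556452 ≈ 0.556.
Y–Z: 13/28 sites differ → p ≈ 0.464286, d = −0.75 ln(1 − 0.619048) = 0.723811 ≈ 0.724.

d(X,Y) = 1.076, d(X,Z) = 0.556, d(Y,Z) = 0.724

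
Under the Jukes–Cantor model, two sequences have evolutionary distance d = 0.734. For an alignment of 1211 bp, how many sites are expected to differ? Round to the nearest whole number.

567

Invert JC69: p = (3/4)(1 − e^(−4d/3)) = 0.75 × (1 − e^(-0.978667)) = 0.75 × (1 − 0.375812) = 0.468141.
Expected differing sites = pL ≈ 0.468141 × 1211 = 566.918751 ≈ 567.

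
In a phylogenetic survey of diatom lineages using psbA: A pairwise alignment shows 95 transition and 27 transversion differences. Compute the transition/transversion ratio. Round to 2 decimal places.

3.52

R = 95/27 = 3.518518… ≈ 3.52 (to 2 d.p.).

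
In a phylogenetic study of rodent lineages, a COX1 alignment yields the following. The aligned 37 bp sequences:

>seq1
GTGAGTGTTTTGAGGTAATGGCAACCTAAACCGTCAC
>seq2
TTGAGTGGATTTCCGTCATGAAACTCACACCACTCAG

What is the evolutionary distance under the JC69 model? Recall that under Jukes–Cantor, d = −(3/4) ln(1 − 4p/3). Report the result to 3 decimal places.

The sequences differ at 17 of 37 sites, so p = 17/37 ≈ 0.459459.
d = −(3/4) ln(1 − 4p/3) = −0.75 ln(1 − 0.612612) = −0.75 ln(0.387388)
  = −0.75 × (-0.948329) = 0.711247 substitutions/site.

0.711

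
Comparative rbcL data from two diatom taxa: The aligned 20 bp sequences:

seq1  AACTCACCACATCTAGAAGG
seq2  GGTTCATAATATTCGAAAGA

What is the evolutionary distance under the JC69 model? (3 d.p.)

The sequences differ at 11 of 20 sites, so p = 11/20 = 0.55.
d = −(3/4) ln(1 − 4p/3) = −0.75 ln(1 − 0.733333) = −0.75 ln(0.266667)
  = −0.75 × (-1.321755) = 0.991316 substitutions/site.

0.991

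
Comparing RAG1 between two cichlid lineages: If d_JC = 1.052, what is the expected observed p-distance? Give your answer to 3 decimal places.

p = (3/4)(1 − e^(−4d/3)) = 0.75 × (1 − e^(-1.402667)) = 0.75 × (1 − 0.245940) = 0.565545.

0.566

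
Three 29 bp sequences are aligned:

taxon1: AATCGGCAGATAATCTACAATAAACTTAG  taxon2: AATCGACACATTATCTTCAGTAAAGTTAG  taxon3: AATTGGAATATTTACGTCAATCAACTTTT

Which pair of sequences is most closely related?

taxon1 and taxon2

taxon1–taxon2: 6/29 differ, p = 0.207, d = 0.242.
taxon1–taxon3: 11/29 differ, p = 0.379, d = 0.529.
taxon2–taxon3: 12/29 differ, p = 0.414, d = 0.602.
The smallest distance is between taxon1 and taxon2.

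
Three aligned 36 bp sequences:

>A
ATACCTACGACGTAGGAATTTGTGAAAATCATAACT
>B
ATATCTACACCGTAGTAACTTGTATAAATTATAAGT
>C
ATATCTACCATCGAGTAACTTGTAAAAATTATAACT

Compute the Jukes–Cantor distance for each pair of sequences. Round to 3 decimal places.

d(A,B) = 0.304, d(A,C) = 0.304, d(B,C) = 0.225

A–B: 9/36 sites differ → p = 0.25, d = −0.75 ln(1 − 0.333333) = 0.304098 ≈ 0.304.
A–C: 9/36 sites differ → p = 0.25, d = −0.75 ln(1 − 0.333333) = 0.304098 ≈ 0.304.
B–C: 7/36 sites differ → p ≈ 0.194444, d = −0.75 ln(1 − 0.259259) = 0.225078 ≈ 0.225.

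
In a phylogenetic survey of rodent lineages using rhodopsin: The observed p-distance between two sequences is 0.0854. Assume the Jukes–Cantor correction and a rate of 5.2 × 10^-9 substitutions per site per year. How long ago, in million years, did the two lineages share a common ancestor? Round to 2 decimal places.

d = −(3/4) ln(1 − 4p/3) = −0.75 ln(1 − 0.113867) = −0.75 ln(0.886133)
  = −0.75 × (-0.120888) = 0.090666 substitutions/site.
Under a molecular clock d = 2μt, so t = d/(2μ) = 0.090666 / (2 × 5.2 × 10^-9) = 8.72 million years.

8.72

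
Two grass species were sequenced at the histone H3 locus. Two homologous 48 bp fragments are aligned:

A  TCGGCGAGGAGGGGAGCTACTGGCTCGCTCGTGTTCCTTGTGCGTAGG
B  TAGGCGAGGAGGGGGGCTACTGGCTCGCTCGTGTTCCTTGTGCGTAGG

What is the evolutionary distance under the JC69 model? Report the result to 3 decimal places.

The sequences differ at 2 of 48 sites (2, 15), so p = 2/48 ≈ 0.041667.
d = −(3/4) ln(1 − 4p/3) = −0.75 ln(1 − 0.055556) = −0.75 ln(0.944444)
  = −0.75 × (-0.057159) = 0.042869 substitutions/site.

0.043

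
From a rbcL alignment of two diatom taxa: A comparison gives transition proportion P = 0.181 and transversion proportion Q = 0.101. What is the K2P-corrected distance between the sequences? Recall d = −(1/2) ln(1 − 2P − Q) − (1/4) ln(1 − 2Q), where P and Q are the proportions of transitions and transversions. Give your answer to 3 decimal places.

Under the Kimura two-parameter model, d = −½ ln(1 − 2P − Q) − ¼ ln(1 − 2Q).
1 − 2P − Q = 0.537, giving −½ ln(0.537) = 0.310879.
1 − 2Q = 0.798, giving −¼ ln(0.798) = 0.056412.
d = 0.310879 + 0.056412 = 0.367291.

0.367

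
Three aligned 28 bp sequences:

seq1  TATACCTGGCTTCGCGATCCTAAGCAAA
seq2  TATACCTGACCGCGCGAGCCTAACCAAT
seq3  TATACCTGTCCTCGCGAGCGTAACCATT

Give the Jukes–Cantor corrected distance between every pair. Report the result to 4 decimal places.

d(seq1,seq2) = 0.2524, d(seq1,seq3) = 0.3041, d(seq2,seq3) = 0.1585

seq1–seq2: 6/28 sites differ → p ≈ 0.214286, d = −0.75 ln(1 − 0.285715) = 0.252355 ≈ 0.2524.
seq1–seq3: 7/28 sites differ → p = 0.25, d = −0.75 ln(1 − 0.333333) = 0.304098 ≈ 0.3041.
seq2–seq3: 4/28 sites differ → p ≈ 0.142857, d = −0.75 ln(1 − 0.190476) = 0.158482 ≈ 0.1585.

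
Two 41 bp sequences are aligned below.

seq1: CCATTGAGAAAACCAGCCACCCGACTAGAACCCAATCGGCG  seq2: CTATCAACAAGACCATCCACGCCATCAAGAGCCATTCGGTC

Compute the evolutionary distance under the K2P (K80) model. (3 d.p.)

0.575

Of 41 sites, 9 differences are transitions and 7 are transversions, so P = 9/41 ≈ 0.219512 and Q = 7/41 ≈ 0.170732.
Under the Kimura two-parameter model, d = −½ ln(1 − 2P − Q) − ¼ ln(1 − 2Q).
1 − 2P − Q = 0.390244, giving −½ ln(0.390244) = 0.470492.
1 − 2Q = 0.658536, giving −¼ ln(0.658536) = 0.104434.
d = 0.470492 + 0.104434 = 0.574926.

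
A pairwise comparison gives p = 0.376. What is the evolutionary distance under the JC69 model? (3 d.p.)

0.522

d = −(3/4) ln(1 − 4p/3) = −0.75 ln(1 − 0.501333) = −0.75 ln(0.498667)
  = −0.75 × (-0.695817) = 0.521863 substitutions/site.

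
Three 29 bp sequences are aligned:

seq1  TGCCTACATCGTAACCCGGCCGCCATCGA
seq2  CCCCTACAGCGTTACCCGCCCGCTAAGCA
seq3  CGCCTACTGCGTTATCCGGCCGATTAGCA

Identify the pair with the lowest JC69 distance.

seq1–seq2: 9/29 differ, p = 0.310, d = 0.401.
seq1–seq3: 11/29 differ, p = 0.379, d = 0.529.
seq2–seq3: 6/29 differ, p = 0.207, d = 0.242.
The smallest distance is between seq2 and seq3.

seq2 and seq3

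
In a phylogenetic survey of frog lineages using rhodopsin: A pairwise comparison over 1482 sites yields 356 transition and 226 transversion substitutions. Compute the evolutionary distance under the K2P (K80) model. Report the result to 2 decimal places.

0.59

P = 356/1482 ≈ 0.240216 and Q = 226/1482 ≈ 0.152497.
Under the Kimura two-parameter model, d = −½ ln(1 − 2P − Q) − ¼ ln(1 − 2Q).
1 − 2P − Q = 0.367071, giving −½ ln(0.367071) = 0.501100.
1 − 2Q = 0.695006, giving −¼ ln(0.695006) = 0.090959.
d = 0.501100 + 0.090959 = 0.592059.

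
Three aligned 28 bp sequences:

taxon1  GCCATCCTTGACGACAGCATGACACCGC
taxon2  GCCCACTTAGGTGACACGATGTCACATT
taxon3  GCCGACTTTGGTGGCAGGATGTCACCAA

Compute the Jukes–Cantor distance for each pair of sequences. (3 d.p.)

d(taxon1,taxon2) = 0.635, d(taxon1,taxon3) = 0.485, d(taxon2,taxon3) = 0.304

taxon1–taxon2: 12/28 sites differ → p ≈ 0.428571, d = −0.75 ln(1 − 0.571428) = 0.635472 ≈ 0.635.
taxon1–taxon3: 10/28 sites differ → p ≈ 0.357143, d = −0.75 ln(1 − 0.476191) = 0.484971 ≈ 0.485.
taxon2–taxon3: 7/28 sites differ → p = 0.25, d = −0.75 ln(1 − 0.333333) = 0.304098 ≈ 0.304.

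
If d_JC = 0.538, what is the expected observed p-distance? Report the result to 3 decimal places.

0.384

p = (3/4)(1 − e^(−4d/3)) = 0.75 × (1 − e^(-0.717333)) = 0.75 × (1 − 0.488052) = 0.383961.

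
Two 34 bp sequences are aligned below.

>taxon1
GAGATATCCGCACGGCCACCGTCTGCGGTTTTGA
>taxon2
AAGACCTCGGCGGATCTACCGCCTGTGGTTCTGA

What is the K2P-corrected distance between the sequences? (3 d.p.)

0.511

Of 34 sites, 8 differences are transitions and 4 are transversions, so P = 8/34 ≈ 0.235294 and Q = 4/34 ≈ 0.117647.
Under the Kimura two-parameter model, d = −½ ln(1 − 2P − Q) − ¼ ln(1 − 2Q).
1 − 2P − Q = 0.411765, giving −½ ln(0.411765) = 0.443651.
1 − 2Q = 0.764706, giving −¼ ln(0.764706) = 0.067066.
d = 0.443651 + 0.067066 = 0.510717.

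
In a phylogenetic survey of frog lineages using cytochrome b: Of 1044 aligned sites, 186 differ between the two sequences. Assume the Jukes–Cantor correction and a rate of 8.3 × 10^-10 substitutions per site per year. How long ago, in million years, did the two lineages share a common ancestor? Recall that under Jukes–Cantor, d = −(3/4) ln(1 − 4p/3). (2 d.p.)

122.54

p = 186/1044 ≈ 0.178161.
d = −(3/4) ln(1 − 4p/3) = −0.75 ln(1 − 0.237548) = −0.75 ln(0.762452)
  = −0.75 × (-0.271216) = 0.203412 substitutions/site.
Under a molecular clock d = 2μt, so t = d/(2μ) = 0.203412 / (2 × 8.3 × 10^-10) = 122.54 million years.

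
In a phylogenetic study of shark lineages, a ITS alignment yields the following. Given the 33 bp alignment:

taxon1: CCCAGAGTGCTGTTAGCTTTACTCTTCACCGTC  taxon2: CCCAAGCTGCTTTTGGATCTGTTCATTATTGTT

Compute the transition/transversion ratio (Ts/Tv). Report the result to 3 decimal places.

Transitions are A↔G and C↔T; transversions are all other mismatches.
Transitions: 10. Transversions: 4.
R = 10/4 = 2.500.

2.500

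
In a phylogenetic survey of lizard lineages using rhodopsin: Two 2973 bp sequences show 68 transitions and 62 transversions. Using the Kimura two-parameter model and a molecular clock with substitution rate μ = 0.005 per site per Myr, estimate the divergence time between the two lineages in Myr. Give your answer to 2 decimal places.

P = 68/2973 ≈ 0.022873 and Q = 62/2973 ≈ 0.020854.
Under the Kimura two-parameter model, d = −½ ln(1 − 2P − Q) − ¼ ln(1 − 2Q).
1 − 2P − Q = 0.9334, giving −½ ln(0.9334) = 0.034461.
1 − 2Q = 0.958292, giving −¼ ln(0.958292) = 0.010651.
d = 0.034461 + 0.010651 = 0.045112.
Under a molecular clock d = 2μt, so t = d/(2μ) = 0.045112 / (2 × 0.005) = 4.51 Myr.

4.51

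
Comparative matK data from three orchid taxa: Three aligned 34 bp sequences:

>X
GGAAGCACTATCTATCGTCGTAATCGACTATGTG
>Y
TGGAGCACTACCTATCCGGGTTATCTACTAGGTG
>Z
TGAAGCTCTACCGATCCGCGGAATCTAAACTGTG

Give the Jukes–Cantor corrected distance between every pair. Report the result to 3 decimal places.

d(X,Y) = 0.326, d(X,Z) = 0.423, d(Y,Z) = 0.373

X–Y: 9/34 sites differ → p ≈ 0.264706, d = −0.75 ln(1 − 0.352941) = 0.326488 ≈ 0.326.
X–Z: 11/34 sites differ → p ≈ 0.323529, d = −0.75 ln(1 − 0.431372) = 0.423397 ≈ 0.423.
Y–Z: 10/34 sites differ → p ≈ 0.294118, d = −0.75 ln(1 − 0.392157) = 0.373379 ≈ 0.373.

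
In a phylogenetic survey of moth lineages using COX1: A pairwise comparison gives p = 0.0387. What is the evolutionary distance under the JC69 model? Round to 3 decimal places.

0.040

d = −(3/4) ln(1 − 4p/3) = −0.75 ln(1 − 0.0516) = −0.75 ln(0.9484)
  = −0.75 × (-0.052979) = 0.039734 substitutions/site.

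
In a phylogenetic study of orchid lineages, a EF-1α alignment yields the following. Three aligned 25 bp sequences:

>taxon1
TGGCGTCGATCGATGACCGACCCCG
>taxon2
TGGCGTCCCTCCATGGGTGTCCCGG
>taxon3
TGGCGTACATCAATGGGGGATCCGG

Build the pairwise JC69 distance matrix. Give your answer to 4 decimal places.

d(taxon1,taxon2) = 0.4172, d(taxon1,taxon3) = 0.4172, d(taxon2,taxon3) = 0.2892

taxon1–taxon2: 8/25 sites differ → p = 0.32, d = −0.75 ln(1 − 0.426667) = 0.417216 ≈ 0.4172.
taxon1–taxon3: 8/25 sites differ → p = 0.32, d = −0.75 ln(1 − 0.426667) = 0.417216 ≈ 0.4172.
taxon2–taxon3: 6/25 sites differ → p = 0.24, d = −0.75 ln(1 − 0.32) = 0.289247 ≈ 0.2892.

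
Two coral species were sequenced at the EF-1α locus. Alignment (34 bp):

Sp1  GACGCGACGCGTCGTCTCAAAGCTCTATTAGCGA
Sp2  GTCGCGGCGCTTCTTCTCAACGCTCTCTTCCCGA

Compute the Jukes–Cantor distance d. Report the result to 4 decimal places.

The sequences differ at 8 of 34 sites (2, 7, 11, 14, 21, 27, 30, 31), so p = 8/34 ≈ 0.235294.
d = −(3/4) ln(1 − 4p/3) = −0.75 ln(1 − 0.313725) = −0.75 ln(0.686275)
  = −0.75 × (-0.376477) = 0.282358 substitutions/site.

0.2824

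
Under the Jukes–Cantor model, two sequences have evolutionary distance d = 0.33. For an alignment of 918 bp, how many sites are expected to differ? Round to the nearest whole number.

Invert JC69: p = (3/4)(1 − e^(−4d/3)) = 0.75 × (1 − e^(-0.44)) = 0.75 × (1 − 0.644036) = 0.266973.
Expected differing sites = pL ≈ 0.266973 × 918 = 245.081214 ≈ 245.

245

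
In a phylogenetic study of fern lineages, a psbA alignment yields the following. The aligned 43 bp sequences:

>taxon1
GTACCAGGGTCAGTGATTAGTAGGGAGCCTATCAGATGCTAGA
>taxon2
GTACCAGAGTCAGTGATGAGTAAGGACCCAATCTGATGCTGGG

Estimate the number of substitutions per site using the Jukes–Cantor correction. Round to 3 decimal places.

The sequences differ at 8 of 43 sites (8, 18, 23, 27, 30, 34, 41, 43), so p = 8/43 ≈ 0.186047.
d = −(3/4) ln(1 − 4p/3) = −0.75 ln(1 − 0.248063) = −0.75 ln(0.751937)
  = −0.75 × (-0.285103) = 0.213827 substitutions/site.

0.214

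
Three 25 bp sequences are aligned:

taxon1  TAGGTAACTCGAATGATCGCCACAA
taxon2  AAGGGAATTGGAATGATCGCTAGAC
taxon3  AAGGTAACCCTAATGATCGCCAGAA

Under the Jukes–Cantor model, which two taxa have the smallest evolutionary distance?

taxon1 and taxon3

taxon1–taxon2: 7/25 differ, p = 0.280, d = 0.351.
taxon1–taxon3: 4/25 differ, p = 0.160, d = 0.180.
taxon2–taxon3: 7/25 differ, p = 0.280, d = 0.351.
The smallest distance is between taxon1 and taxon3.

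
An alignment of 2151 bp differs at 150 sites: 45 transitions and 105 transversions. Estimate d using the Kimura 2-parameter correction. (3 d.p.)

P = 45/2151 ≈ 0.020921 and Q = 105/2151 ≈ 0.048815.
Under the Kimura two-parameter model, d = −½ ln(1 − 2P − Q) − ¼ ln(1 − 2Q).
1 − 2P − Q = 0.909343, giving −½ ln(0.909343) = 0.047516.
1 − 2Q = 0.90237, giving −¼ ln(0.90237) = 0.025683.
d = 0.047516 + 0.025683 = 0.073199.

0.073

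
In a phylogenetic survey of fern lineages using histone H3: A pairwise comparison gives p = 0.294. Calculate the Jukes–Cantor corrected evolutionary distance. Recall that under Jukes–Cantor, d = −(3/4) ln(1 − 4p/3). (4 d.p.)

0.3732

d = −(3/4) ln(1 − 4p/3) = −0.75 ln(1 − 0.392) = −0.75 ln(0.608)
  = −0.75 × (-0.497580) = 0.373185 substitutions/site.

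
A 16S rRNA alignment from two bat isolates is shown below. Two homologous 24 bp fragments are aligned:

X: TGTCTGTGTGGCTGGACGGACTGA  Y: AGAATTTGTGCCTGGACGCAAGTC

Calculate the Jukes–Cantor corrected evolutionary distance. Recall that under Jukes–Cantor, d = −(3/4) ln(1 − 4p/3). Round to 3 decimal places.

0.608

The sequences differ at 10 of 24 sites (1, 3, 4, 6, 11, 19, 21, 22, 23, 24), so p = 10/24 ≈ 0.416667.
d = −(3/4) ln(1 − 4p/3) = −0.75 ln(1 − 0.555556) = −0.75 ln(0.444444)
  = −0.75 × (-0.810931) = 0.608198 substitutions/site.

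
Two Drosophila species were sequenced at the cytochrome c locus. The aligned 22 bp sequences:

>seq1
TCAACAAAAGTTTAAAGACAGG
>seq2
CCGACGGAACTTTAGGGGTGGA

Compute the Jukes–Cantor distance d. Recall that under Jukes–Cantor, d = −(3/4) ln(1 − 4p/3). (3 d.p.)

0.824

The sequences differ at 11 of 22 sites, so p = 11/22 = 0.5.
d = −(3/4) ln(1 − 4p/3) = −0.75 ln(1 − 0.666667) = −0.75 ln(0.333333)
  = −0.75 × (-1.098613) = 0.823960 substitutions/site.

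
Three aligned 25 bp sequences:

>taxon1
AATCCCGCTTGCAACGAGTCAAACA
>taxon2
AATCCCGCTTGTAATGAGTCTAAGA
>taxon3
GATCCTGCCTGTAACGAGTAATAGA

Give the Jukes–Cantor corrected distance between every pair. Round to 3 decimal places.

d(taxon1,taxon2) = 0.180, d(taxon1,taxon3) = 0.351, d(taxon2,taxon3) = 0.351

taxon1–taxon2: 4/25 sites differ → p = 0.16, d = −0.75 ln(1 − 0.213333) = 0.179963 ≈ 0.180.
taxon1–taxon3: 7/25 sites differ → p = 0.28, d = −0.75 ln(1 − 0.373333) = 0.350505 ≈ 0.351.
taxon2–taxon3: 7/25 sites differ → p = 0.28, d = −0.75 ln(1 − 0.373333) = 0.350505 ≈ 0.351.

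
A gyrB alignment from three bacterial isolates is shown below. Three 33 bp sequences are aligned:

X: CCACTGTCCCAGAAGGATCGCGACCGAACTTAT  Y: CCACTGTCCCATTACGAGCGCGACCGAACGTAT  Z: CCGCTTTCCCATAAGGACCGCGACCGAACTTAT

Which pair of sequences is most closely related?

X–Y: 5/33 differ, p = 0.152, d = 0.169.
X–Z: 4/33 differ, p = 0.121, d = 0.132.
Y–Z: 6/33 differ, p = 0.182, d = 0.208.
The smallest distance is between X and Z.

X and Z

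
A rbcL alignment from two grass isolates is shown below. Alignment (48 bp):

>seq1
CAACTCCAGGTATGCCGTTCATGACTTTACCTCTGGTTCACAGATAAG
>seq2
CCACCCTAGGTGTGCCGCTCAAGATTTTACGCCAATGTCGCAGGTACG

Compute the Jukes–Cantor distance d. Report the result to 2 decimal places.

0.44

The sequences differ at 16 of 48 sites, so p = 16/48 ≈ 0.333333.
d = −(3/4) ln(1 − 4p/3) = −0.75 ln(1 − 0.444444) = −0.75 ln(0.555556)
  = −0.75 × (-0.587786) = 0.440840 substitutions/site.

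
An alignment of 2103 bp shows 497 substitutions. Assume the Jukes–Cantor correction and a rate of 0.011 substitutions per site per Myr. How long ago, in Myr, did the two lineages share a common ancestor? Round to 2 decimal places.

12.90

p = 497/2103 ≈ 0.236329.
d = −(3/4) ln(1 − 4p/3) = −0.75 ln(1 − 0.315105) = −0.75 ln(0.684895)
  = −0.75 × (-0.378490) = 0.283868 substitutions/site.
Under a molecular clock d = 2μt, so t = d/(2μ) = 0.283868 / (2 × 0.011) = 12.90 Myr.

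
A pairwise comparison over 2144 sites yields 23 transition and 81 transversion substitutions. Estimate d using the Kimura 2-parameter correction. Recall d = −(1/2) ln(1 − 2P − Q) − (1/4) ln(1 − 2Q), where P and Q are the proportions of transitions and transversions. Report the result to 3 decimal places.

0.050

P = 23/2144 ≈ 0.010728 and Q = 81/2144 ≈ 0.03778.
Under the Kimura two-parameter model, d = −½ ln(1 − 2P − Q) − ¼ ln(1 − 2Q).
1 − 2P − Q = 0.940764, giving −½ ln(0.940764) = 0.030531.
1 − 2Q = 0.92444, giving −¼ ln(0.92444) = 0.019642.
d = 0.030531 + 0.019642 = 0.050173.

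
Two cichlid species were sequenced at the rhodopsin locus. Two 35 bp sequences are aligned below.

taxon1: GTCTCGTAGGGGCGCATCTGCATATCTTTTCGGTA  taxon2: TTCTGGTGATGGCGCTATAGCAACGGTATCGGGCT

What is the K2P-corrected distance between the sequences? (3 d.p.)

0.875

Of 35 sites, 5 differences are transitions and 13 are transversions, so P = 5/35 ≈ 0.142857 and Q = 13/35 ≈ 0.371429.
Under the Kimura two-parameter model, d = −½ ln(1 − 2P − Q) − ¼ ln(1 − 2Q).
1 − 2P − Q = 0.342857, giving −½ ln(0.342857) = 0.535221.
1 − 2Q = 0.257142, giving −¼ ln(0.257142) = 0.339532.
d = 0.535221 + 0.339532 = 0.874753.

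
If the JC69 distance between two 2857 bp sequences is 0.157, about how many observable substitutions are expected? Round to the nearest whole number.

Invert JC69: p = (3/4)(1 − e^(−4d/3)) = 0.75 × (1 − e^(-0.209333)) = 0.75 × (1 − 0.811125) = 0.141656.
Expected differing sites = pL ≈ 0.141656 × 2857 = 404.711192 ≈ 405.

405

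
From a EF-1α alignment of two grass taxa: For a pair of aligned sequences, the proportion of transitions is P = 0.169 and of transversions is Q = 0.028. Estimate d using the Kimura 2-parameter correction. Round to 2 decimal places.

Under the Kimura two-parameter model, d = −½ ln(1 − 2P − Q) − ¼ ln(1 − 2Q).
1 − 2P − Q = 0.634, giving −½ ln(0.634) = 0.227853.
1 − 2Q = 0.944, giving −¼ ln(0.944) = 0.014407.
d = 0.227853 + 0.014407 = 0.242260.

0.24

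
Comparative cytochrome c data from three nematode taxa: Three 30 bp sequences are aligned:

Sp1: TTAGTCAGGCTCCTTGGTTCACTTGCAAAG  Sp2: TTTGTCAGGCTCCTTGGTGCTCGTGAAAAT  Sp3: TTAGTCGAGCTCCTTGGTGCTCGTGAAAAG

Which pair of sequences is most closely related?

Sp1–Sp2: 6/30 differ, p = 0.200, d = 0.233.
Sp1–Sp3: 6/30 differ, p = 0.200, d = 0.233.
Sp2–Sp3: 4/30 differ, p = 0.133, d = 0.147.
The smallest distance is between Sp2 and Sp3.

Sp2 and Sp3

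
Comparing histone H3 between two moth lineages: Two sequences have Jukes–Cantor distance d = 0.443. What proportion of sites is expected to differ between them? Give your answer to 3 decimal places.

p = (3/4)(1 − e^(−4d/3)) = 0.75 × (1 − e^(-0.590667)) = 0.75 × (1 − 0.553958) = 0.334532.

0.335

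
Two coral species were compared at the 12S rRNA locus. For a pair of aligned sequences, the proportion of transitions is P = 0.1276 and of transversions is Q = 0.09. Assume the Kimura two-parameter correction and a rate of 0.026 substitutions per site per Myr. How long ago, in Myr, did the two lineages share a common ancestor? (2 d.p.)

5.03

Under the Kimura two-parameter model, d = −½ ln(1 − 2P − Q) − ¼ ln(1 − 2Q).
1 − 2P − Q = 0.6548, giving −½ ln(0.6548) = 0.211713.
1 − 2Q = 0.82, giving −¼ ln(0.82) = 0.049613.
d = 0.211713 + 0.049613 = 0.261326.
Under a molecular clock d = 2μt, so t = d/(2μ) = 0.261326 / (2 × 0.026) = 5.03 Myr.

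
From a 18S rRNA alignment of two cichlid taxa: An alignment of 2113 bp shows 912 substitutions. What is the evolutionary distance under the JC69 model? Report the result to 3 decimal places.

p = 912/2113 ≈ 0.431614.
d = −(3/4) ln(1 − 4p/3) = −0.75 ln(1 − 0.575485) = −0.75 ln(0.424515)
  = −0.75 × (-0.856808) = 0.642606 substitutions/site.

0.643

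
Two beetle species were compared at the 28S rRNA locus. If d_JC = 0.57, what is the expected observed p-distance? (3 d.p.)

p = (3/4)(1 − e^(−4d/3)) = 0.75 × (1 − e^(-0.76)) = 0.75 × (1 − 0.467666) = 0.399251.

0.399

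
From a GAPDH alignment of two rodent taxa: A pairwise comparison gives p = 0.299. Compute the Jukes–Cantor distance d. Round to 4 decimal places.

d = −(3/4) ln(1 − 4p/3) = −0.75 ln(1 − 0.398667) = −0.75 ln(0.601333)
  = −0.75 × (-0.508606) = 0.381455 substitutions/site.

0.3815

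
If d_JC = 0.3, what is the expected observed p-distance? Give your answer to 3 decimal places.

0.247

p = (3/4)(1 − e^(−4d/3)) = 0.75 × (1 − e^(-0.4)) = 0.75 × (1 − 0.670320) = 0.247260.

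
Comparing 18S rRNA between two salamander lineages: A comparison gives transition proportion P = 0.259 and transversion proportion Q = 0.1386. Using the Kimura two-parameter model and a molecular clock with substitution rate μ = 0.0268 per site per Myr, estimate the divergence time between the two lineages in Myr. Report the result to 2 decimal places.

Under the Kimura two-parameter model, d = −½ ln(1 − 2P − Q) − ¼ ln(1 − 2Q).
1 − 2P − Q = 0.3434, giving −½ ln(0.3434) = 0.534430.
1 − 2Q = 0.7228, giving −¼ ln(0.7228) = 0.081156.
d = 0.534430 + 0.081156 = 0.615586.
Under a molecular clock d = 2μt, so t = d/(2μ) = 0.615586 / (2 × 0.0268) = 11.48 Myr.

11.48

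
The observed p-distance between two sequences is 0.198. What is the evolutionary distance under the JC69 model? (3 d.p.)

0.230

d = −(3/4) ln(1 − 4p/3) = −0.75 ln(1 − 0.264) = −0.75 ln(0.736)
  = −0.75 × (-0.306525) = 0.229894 substitutions/site.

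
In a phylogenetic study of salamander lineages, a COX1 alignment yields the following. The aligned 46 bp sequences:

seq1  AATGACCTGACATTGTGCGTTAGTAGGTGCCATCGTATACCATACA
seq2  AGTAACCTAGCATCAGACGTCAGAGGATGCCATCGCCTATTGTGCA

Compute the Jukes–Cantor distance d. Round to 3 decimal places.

The sequences differ at 18 of 46 sites, so p = 18/46 ≈ 0.391304.
d = −(3/4) ln(1 − 4p/3) = −0.75 ln(1 − 0.521739) = −0.75 ln(0.478261)
  = −0.75 × (-0.737599) = 0.553199 substitutions/site.

0.553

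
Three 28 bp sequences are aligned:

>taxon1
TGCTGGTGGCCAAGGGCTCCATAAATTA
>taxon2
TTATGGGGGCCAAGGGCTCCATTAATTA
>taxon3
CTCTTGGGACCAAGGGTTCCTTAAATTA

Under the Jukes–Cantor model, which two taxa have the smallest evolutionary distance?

taxon1 and taxon2

taxon1–taxon2: 4/28 differ, p = 0.143, d = 0.158.
taxon1–taxon3: 7/28 differ, p = 0.250, d = 0.304.
taxon2–taxon3: 7/28 differ, p = 0.250, d = 0.304.
The smallest distance is between taxon1 and taxon2.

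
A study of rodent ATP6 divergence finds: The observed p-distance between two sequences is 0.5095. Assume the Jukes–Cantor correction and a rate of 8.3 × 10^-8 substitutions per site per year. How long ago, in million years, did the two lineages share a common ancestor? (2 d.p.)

d = −(3/4) ln(1 − 4p/3) = −0.75 ln(1 − 0.679333) = −0.75 ln(0.320667)
  = −0.75 × (-1.137352) = 0.853014 substitutions/site.
Under a molecular clock d = 2μt, so t = d/(2μ) = 0.853014 / (2 × 8.3 × 10^-8) = 5.14 million years.

5.14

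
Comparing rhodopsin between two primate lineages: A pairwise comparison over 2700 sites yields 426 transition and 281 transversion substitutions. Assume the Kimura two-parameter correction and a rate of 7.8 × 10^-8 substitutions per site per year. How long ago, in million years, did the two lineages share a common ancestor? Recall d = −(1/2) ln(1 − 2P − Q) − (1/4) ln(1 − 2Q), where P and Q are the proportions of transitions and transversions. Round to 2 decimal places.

P = 426/2700 ≈ 0.157778 and Q = 281/2700 ≈ 0.104074.
Under the Kimura two-parameter model, d = −½ ln(1 − 2P − Q) − ¼ ln(1 − 2Q).
1 − 2P − Q = 0.58037, giving −½ ln(0.58037) = 0.272045.
1 − 2Q = 0.791852, giving −¼ ln(0.791852) = 0.058345.
d = 0.272045 + 0.058345 = 0.330390.
Under a molecular clock d = 2μt, so t = d/(2μ) = 0.330390 / (2 × 7.8 × 10^-8) = 2.12 million years.

2.12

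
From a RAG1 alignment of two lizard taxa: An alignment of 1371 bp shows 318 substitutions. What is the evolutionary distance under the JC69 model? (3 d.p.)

p = 318/1371 ≈ 0.231947.
d = −(3/4) ln(1 − 4p/3) = −0.75 ln(1 − 0.309263) = −0.75 ln(0.690737)
  = −0.75 × (-0.369996) = 0.277497 substitutions/site.

0.277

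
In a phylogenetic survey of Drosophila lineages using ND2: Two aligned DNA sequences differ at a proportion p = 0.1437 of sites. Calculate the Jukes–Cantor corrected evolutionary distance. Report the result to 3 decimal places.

d = −(3/4) ln(1 − 4p/3) = −0.75 ln(1 − 0.1916) = −0.75 ln(0.8084)
  = −0.75 × (-0.212698) = 0.159524 substitutions/site.

0.160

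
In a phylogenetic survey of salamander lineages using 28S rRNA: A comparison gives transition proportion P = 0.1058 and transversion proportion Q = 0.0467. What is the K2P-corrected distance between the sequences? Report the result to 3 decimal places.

0.174

Under the Kimura two-parameter model, d = −½ ln(1 − 2P − Q) − ¼ ln(1 − 2Q).
1 − 2P − Q = 0.7417, giving −½ ln(0.7417) = 0.149405.
1 − 2Q = 0.9066, giving −¼ ln(0.9066) = 0.024513.
d = 0.149405 + 0.024513 = 0.173918.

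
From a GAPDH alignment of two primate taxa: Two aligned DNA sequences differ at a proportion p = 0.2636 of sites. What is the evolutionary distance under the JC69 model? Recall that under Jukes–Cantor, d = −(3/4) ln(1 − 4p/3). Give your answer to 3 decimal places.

0.325

d = −(3/4) ln(1 − 4p/3) = −0.75 ln(1 − 0.351467) = −0.75 ln(0.648533)
  = −0.75 × (-0.433042) = 0.324782 substitutions/site.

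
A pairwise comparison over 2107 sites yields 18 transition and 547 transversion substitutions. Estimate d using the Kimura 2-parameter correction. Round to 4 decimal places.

0.3451

P = 18/2107 ≈ 0.008543 and Q = 547/2107 ≈ 0.259611.
Under the Kimura two-parameter model, d = −½ ln(1 − 2P − Q) − ¼ ln(1 − 2Q).
1 − 2P − Q = 0.723303, giving −½ ln(0.723303) = 0.161964.
1 − 2Q = 0.480778, giving −¼ ln(0.480778) = 0.183087.
d = 0.161964 + 0.183087 = 0.345051.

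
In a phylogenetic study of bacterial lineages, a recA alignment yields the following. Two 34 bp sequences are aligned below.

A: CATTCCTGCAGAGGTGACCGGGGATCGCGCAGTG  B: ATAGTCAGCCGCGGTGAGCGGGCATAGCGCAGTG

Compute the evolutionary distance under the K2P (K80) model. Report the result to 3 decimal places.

0.439

Of 34 sites, 1 differences are transitions and 10 are transversions, so P = 1/34 ≈ 0.029412 and Q = 10/34 ≈ 0.294118.
Under the Kimura two-parameter model, d = −½ ln(1 − 2P − Q) − ¼ ln(1 − 2Q).
1 − 2P − Q = 0.647058, giving −½ ln(0.647058) = 0.217660.
1 − 2Q = 0.411764, giving −¼ ln(0.411764) = 0.221826.
d = 0.217660 + 0.221826 = 0.439486.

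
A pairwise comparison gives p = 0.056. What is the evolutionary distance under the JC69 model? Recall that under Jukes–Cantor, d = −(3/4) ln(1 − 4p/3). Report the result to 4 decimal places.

0.0582

d = −(3/4) ln(1 − 4p/3) = −0.75 ln(1 − 0.074667) = −0.75 ln(0.925333)
  = −0.75 × (-0.077602) = 0.058202 substitutions/site.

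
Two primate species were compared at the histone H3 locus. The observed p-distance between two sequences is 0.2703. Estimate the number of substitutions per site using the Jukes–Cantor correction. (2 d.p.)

d = −(3/4) ln(1 − 4p/3) = −0.75 ln(1 − 0.3604) = −0.75 ln(0.6396)
  = −0.75 × (-0.446912) = 0.335184 substitutions/site.

0.34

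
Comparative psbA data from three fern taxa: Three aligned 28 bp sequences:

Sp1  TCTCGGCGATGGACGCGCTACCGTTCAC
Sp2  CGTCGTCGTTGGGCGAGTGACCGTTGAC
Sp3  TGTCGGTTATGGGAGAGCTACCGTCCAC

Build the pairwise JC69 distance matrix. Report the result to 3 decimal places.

d(Sp1,Sp2) = 0.420, d(Sp1,Sp3) = 0.304, d(Sp2,Sp3) = 0.485

Sp1–Sp2: 9/28 sites differ → p ≈ 0.321429, d = −0.75 ln(1 − 0.428572) = 0.419713 ≈ 0.420.
Sp1–Sp3: 7/28 sites differ → p = 0.25, d = −0.75 ln(1 − 0.333333) = 0.304098 ≈ 0.304.
Sp2–Sp3: 10/28 sites differ → p ≈ 0.357143, d = −0.75 ln(1 − 0.476191) = 0.484971 ≈ 0.485.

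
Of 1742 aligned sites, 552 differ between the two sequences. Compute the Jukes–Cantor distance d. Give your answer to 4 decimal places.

0.4118

p = 552/1742 ≈ 0.316877.
d = −(3/4) ln(1 − 4p/3) = −0.75 ln(1 − 0.422503) = −0.75 ln(0.577497)
  = −0.75 × (-0.549052) = 0.411789 substitutions/site.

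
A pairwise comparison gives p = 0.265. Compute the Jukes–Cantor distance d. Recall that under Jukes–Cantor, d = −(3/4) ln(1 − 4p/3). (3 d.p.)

d = −(3/4) ln(1 − 4p/3) = −0.75 ln(1 − 0.353333) = −0.75 ln(0.646667)
  = −0.75 × (-0.435924) = 0.326943 substitutions/site.

0.327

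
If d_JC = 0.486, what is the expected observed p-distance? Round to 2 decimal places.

p = (3/4)(1 − e^(−4d/3)) = 0.75 × (1 − e^(-0.648)) = 0.75 × (1 − 0.523091) = 0.357682.

0.36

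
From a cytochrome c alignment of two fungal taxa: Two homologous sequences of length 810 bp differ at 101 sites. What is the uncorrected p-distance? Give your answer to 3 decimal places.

p = 101/810 = 0.124691… ≈ 0.125 (to 3 d.p.).

0.125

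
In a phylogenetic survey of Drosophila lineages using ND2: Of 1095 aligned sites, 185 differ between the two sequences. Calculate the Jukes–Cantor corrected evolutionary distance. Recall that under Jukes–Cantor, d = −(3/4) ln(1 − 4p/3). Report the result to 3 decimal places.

p = 185/1095 ≈ 0.16895.
d = −(3/4) ln(1 − 4p/3) = −0.75 ln(1 − 0.225267) = −0.75 ln(0.774733)
  = −0.75 × (-0.255237) = 0.191428 substitutions/site.

0.191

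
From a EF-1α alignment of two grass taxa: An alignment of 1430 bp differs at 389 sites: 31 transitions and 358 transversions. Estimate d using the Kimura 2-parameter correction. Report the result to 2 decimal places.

P = 31/1430 ≈ 0.021678 and Q = 358/1430 ≈ 0.25035.
Under the Kimura two-parameter model, d = −½ ln(1 − 2P − Q) − ¼ ln(1 − 2Q).
1 − 2P − Q = 0.706294, giving −½ ln(0.706294) = 0.173862.
1 − 2Q = 0.4993, giving −¼ ln(0.4993) = 0.173637.
d = 0.173862 + 0.173637 = 0.347499.

0.35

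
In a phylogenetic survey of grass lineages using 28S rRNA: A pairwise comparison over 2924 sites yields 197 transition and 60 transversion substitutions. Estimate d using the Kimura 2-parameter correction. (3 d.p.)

0.095

P = 197/2924 ≈ 0.067373 and Q = 60/2924 ≈ 0.02052.
Under the Kimura two-parameter model, d = −½ ln(1 − 2P − Q) − ¼ ln(1 − 2Q).
1 − 2P − Q = 0.844734, giving −½ ln(0.844734) = 0.084367.
1 − 2Q = 0.95896, giving −¼ ln(0.95896) = 0.010476.
d = 0.084367 + 0.010476 = 0.094843.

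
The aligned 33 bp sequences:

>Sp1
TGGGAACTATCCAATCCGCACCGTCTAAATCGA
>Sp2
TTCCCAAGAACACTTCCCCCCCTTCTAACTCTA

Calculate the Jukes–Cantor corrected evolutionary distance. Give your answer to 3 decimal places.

The sequences differ at 15 of 33 sites, so p = 15/33 ≈ 0.454545.
d = −(3/4) ln(1 − 4p/3) = −0.75 ln(1 − 0.60606) = −0.75 ln(0.39394)
  = −0.75 × (-0.931557) = 0.698668 substitutions/site.

0.699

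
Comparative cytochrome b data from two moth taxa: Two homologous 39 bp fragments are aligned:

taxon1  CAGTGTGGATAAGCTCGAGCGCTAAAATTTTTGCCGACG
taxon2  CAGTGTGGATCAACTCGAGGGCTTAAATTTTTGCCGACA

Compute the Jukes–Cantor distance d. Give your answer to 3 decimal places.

0.141

The sequences differ at 5 of 39 sites (11, 13, 20, 24, 39), so p = 5/39 ≈ 0.128205.
d = −(3/4) ln(1 − 4p/3) = −0.75 ln(1 − 0.17094) = −0.75 ln(0.82906)
  = −0.75 × (-0.187463) = 0.140597 substitutions/site.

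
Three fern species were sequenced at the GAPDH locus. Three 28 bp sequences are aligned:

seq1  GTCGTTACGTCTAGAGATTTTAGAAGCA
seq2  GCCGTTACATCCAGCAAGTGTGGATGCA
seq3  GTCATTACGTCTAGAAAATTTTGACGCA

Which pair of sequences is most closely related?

seq1–seq2: 9/28 differ, p = 0.321, d = 0.420.
seq1–seq3: 5/28 differ, p = 0.179, d = 0.204.
seq2–seq3: 9/28 differ, p = 0.321, d = 0.420.
The smallest distance is between seq1 and seq3.

seq1 and seq3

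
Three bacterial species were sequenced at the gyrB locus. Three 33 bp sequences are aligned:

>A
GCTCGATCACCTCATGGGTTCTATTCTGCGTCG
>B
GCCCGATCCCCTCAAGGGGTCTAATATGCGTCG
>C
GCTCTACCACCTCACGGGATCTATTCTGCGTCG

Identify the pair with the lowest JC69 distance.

A–B: 6/33 differ, p = 0.182, d = 0.208.
A–C: 4/33 differ, p = 0.121, d = 0.132.
B–C: 8/33 differ, p = 0.242, d = 0.293.
The smallest distance is between A and C.

A and C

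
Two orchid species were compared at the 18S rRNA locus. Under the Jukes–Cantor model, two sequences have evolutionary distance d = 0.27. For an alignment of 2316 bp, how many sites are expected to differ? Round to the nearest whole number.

525

Invert JC69: p = (3/4)(1 − e^(−4d/3)) = 0.75 × (1 − e^(-0.36)) = 0.75 × (1 − 0.697676) = 0.226743.
Expected differing sites = pL ≈ 0.226743 × 2316 = 525.136788 ≈ 525.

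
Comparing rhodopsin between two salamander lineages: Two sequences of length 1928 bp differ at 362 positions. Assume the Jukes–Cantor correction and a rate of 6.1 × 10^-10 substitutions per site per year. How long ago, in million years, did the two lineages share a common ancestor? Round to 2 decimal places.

177.14

p = 362/1928 ≈ 0.187759.
d = −(3/4) ln(1 − 4p/3) = −0.75 ln(1 − 0.250345) = −0.75 ln(0.749655)
  = −0.75 × (-0.288142) = 0.216107 substitutions/site.
Under a molecular clock d = 2μt, so t = d/(2μ) = 0.216107 / (2 × 6.1 × 10^-10) = 177.14 million years.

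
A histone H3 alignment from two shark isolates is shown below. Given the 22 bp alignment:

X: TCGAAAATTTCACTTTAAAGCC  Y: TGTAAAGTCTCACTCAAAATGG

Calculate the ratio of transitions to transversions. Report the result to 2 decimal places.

0.50

Transitions are A↔G and C↔T; transversions are all other mismatches.
Transitions: 3. Transversions: 6.
R = 3/6 = 0.50.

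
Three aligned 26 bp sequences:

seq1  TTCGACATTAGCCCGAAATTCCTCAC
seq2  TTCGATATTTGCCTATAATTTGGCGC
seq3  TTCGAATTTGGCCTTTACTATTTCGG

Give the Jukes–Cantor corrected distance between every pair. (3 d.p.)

d(seq1,seq2) = 0.464, d(seq1,seq3) = 0.717, d(seq2,seq3) = 0.464

seq1–seq2: 9/26 sites differ → p ≈ 0.346154, d = −0.75 ln(1 − 0.461539) = 0.464280 ≈ 0.464.
seq1–seq3: 12/26 sites differ → p ≈ 0.461538, d = −0.75 ln(1 − 0.615384) = 0.716632 ≈ 0.717.
seq2–seq3: 9/26 sites differ → p ≈ 0.346154, d = −0.75 ln(1 − 0.461539) = 0.464280 ≈ 0.464.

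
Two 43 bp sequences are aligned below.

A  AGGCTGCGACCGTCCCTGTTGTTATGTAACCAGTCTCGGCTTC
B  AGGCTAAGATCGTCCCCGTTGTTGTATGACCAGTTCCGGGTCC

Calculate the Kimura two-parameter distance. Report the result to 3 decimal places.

Of 43 sites, 9 differences are transitions and 2 are transversions, so P = 9/43 ≈ 0.209302 and Q = 2/43 ≈ 0.046512.
Under the Kimura two-parameter model, d = −½ ln(1 − 2P − Q) − ¼ ln(1 − 2Q).
1 − 2P − Q = 0.534884, giving −½ ln(0.534884) = 0.312853.
1 − 2Q = 0.906976, giving −¼ ln(0.906976) = 0.024410.
d = 0.312853 + 0.024410 = 0.337263.

0.337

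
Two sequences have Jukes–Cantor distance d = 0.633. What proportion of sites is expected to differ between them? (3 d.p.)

p = (3/4)(1 − e^(−4d/3)) = 0.75 × (1 − e^(-0.844)) = 0.75 × (1 − 0.429987) = 0.427510.

0.428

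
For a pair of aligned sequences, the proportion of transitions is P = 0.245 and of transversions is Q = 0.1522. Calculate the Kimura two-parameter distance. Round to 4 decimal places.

0.6046

Under the Kimura two-parameter model, d = −½ ln(1 − 2P − Q) − ¼ ln(1 − 2Q).
1 − 2P − Q = 0.3578, giving −½ ln(0.3578) = 0.513891.
1 − 2Q = 0.6956, giving −¼ ln(0.6956) = 0.090745.
d = 0.513891 + 0.090745 = 0.604636.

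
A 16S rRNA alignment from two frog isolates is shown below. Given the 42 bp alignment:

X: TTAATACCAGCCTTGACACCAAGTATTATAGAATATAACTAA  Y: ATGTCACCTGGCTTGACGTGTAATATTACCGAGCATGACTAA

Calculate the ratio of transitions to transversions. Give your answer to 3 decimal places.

Transitions are A↔G and C↔T; transversions are all other mismatches.
Transitions: 9. Transversions: 7.
R = 9/7 = 1.285714… ≈ 1.286 (to 3 d.p.).

1.286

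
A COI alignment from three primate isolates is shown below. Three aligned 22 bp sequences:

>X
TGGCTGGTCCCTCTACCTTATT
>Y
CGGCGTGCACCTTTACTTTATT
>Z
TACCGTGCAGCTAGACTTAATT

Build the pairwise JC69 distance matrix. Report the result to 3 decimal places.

X–Y: 7/22 sites differ → p ≈ 0.318182, d = −0.75 ln(1 − 0.424243) = 0.414052 ≈ 0.414.
X–Z: 11/22 sites differ → p = 0.5, d = −0.75 ln(1 − 0.666667) = 0.823960 ≈ 0.824.
Y–Z: 7/22 sites differ → p ≈ 0.318182, d = −0.75 ln(1 − 0.424243) = 0.414052 ≈ 0.414.

d(X,Y) = 0.414, d(X,Z) = 0.824, d(Y,Z) = 0.414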